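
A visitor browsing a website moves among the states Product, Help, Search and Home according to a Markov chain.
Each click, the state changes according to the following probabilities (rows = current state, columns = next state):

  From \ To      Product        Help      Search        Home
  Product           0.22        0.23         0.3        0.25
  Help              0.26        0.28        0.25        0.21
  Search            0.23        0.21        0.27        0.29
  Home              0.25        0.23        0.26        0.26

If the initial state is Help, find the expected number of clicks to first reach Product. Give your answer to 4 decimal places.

Let t(s) be the expected number of clicks to first reach Product from state s, with t(Product) = 0. Conditioning on the first click:
t(Help) = 1 + 0.28·t(Help) + 0.25·t(Search) + 0.21·t(Home)
t(Search) = 1 + 0.21·t(Help) + 0.27·t(Search) + 0.29·t(Home)
t(Home) = 1 + 0.23·t(Help) + 0.26·t(Search) + 0.26·t(Home)
Solving: t(Help) = 4.0025, t(Search) = 4.1286, t(Home) = 4.0459.
Expected clicks from Help to Product: 4.0025.

4.0025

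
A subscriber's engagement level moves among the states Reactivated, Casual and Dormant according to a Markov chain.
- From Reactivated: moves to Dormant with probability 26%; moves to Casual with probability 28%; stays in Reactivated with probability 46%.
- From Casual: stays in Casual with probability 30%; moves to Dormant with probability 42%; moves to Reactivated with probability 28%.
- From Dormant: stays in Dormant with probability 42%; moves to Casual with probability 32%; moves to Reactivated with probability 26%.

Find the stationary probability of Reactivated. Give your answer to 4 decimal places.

Let the stationary distribution be π with π = πP and π_1 + π_2 + π_3 = 1.
π_1 = 0.46·π_1 + 0.28·π_2 + 0.26·π_3
π_2 = 0.28·π_1 + 0.3·π_2 + 0.32·π_3
Solving with the normalization constraint gives π = (0.3325, 0.3007, 0.3668).
So the stationary probability of Reactivated is 0.3325.

0.3325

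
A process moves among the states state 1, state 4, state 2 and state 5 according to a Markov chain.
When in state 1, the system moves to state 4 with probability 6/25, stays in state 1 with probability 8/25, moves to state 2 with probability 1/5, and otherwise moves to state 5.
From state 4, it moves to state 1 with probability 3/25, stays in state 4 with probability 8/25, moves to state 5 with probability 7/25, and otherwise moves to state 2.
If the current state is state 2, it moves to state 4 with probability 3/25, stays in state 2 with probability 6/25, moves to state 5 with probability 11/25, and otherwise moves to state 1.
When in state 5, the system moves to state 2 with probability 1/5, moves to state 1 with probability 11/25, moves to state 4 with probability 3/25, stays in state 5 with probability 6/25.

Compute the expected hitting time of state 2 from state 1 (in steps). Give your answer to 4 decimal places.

4.5815

Let t(s) be the expected number of steps to first reach state 2 from state s, with t(state 2) = 0. Conditioning on the first step:
t(state 1) = 1 + 0.32·t(state 1) + 0.24·t(state 4) + 0.24·t(state 5)
t(state 4) = 1 + 0.12·t(state 1) + 0.32·t(state 4) + 0.28·t(state 5)
t(state 5) = 1 + 0.44·t(state 1) + 0.12·t(state 4) + 0.24·t(state 5)
Solving: t(state 1) = 4.5815, t(state 4) = 4.1852, t(state 5) = 4.6290.
Expected steps from state 1 to state 2: 4.5815.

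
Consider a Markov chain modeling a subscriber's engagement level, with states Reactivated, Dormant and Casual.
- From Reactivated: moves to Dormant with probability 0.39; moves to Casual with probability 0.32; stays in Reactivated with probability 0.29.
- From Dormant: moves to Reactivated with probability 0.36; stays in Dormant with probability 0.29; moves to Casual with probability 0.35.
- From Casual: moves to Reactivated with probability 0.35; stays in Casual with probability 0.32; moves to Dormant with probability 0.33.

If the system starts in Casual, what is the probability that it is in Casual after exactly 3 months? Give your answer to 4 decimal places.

0.3301

Propagate the distribution vector 3 months from Casual.
After 0 months: (0.0000, 0.0000, 1.0000)
After 1 month: (0.3500, 0.3300, 0.3200)
After 2 months: (0.3323, 0.3378, 0.3299)
After 3 months: (0.3334, 0.3364, 0.3301)
P(in Casual after 3 months) = 0.3301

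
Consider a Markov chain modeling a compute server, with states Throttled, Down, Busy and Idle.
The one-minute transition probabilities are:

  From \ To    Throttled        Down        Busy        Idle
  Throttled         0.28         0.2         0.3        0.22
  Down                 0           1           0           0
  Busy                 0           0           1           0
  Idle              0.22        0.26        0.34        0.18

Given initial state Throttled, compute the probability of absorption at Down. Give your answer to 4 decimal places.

Let h(s) be the probability of absorption at Down starting from transient state s. Then h(Down) = 1 and h(Busy) = 0. By first-step analysis:
h(Throttled) = 0.28·h(Throttled) + 0.2·1 + 0.3·0 + 0.22·h(Idle)
h(Idle) = 0.22·h(Throttled) + 0.26·1 + 0.34·0 + 0.18·h(Idle)
Solving: h(Throttled) = 0.4081, h(Idle) = 0.4266.
Starting from Throttled, the probability is 0.4081.

0.4081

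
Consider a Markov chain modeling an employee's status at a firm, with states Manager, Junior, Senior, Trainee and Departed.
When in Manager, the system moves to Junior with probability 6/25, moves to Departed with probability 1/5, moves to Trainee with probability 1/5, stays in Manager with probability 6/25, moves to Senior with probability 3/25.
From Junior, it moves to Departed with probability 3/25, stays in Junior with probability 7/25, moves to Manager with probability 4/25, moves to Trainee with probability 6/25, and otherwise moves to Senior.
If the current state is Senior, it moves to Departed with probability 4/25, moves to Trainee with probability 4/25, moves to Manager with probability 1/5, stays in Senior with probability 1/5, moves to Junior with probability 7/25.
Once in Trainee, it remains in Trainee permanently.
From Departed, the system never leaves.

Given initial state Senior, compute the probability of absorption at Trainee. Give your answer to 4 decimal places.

Let h(s) be the probability of absorption at Trainee starting from transient state s. Then h(Trainee) = 1 and h(Departed) = 0. By first-step analysis:
h(Manager) = 0.24·h(Manager) + 0.24·h(Junior) + 0.12·h(Senior) + 0.2·1 + 0.2·0
h(Junior) = 0.16·h(Manager) + 0.28·h(Junior) + 0.2·h(Senior) + 0.24·1 + 0.12·0
h(Senior) = 0.2·h(Manager) + 0.28·h(Junior) + 0.2·h(Senior) + 0.16·1 + 0.16·0
Solving: h(Manager) = 0.5407, h(Junior) = 0.6055, h(Senior) = 0.5471.
Starting from Senior, the probability is 0.5471.

0.5471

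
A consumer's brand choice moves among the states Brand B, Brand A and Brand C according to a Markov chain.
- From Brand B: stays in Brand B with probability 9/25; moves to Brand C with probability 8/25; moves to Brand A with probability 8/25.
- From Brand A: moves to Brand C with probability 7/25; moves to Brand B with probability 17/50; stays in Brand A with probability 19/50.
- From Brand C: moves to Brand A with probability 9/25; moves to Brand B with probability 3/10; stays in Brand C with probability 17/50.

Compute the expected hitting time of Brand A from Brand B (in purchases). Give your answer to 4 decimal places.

3.0025

Let t(s) be the expected number of purchases to first reach Brand A from state s, with t(Brand A) = 0. Conditioning on the first purchase:
t(Brand B) = 1 + 0.36·t(Brand B) + 0.32·t(Brand C)
t(Brand C) = 1 + 0.3·t(Brand B) + 0.34·t(Brand C)
Solving: t(Brand B) = 3.0025, t(Brand C) = 2.8799.
Expected purchases from Brand B to Brand A: 3.0025.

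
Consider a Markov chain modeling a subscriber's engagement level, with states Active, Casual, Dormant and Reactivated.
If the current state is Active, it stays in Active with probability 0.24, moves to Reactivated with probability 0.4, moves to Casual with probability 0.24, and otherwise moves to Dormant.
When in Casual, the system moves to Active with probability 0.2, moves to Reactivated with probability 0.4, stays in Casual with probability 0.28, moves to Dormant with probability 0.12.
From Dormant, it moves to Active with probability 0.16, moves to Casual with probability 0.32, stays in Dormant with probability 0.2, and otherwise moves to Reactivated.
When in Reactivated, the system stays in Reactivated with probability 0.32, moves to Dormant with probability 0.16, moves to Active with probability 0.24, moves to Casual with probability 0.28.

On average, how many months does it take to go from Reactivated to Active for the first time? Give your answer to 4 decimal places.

Let t(s) be the expected number of months to first reach Active from state s, with t(Active) = 0. Conditioning on the first month:
t(Casual) = 1 + 0.28·t(Casual) + 0.12·t(Dormant) + 0.4·t(Reactivated)
t(Dormant) = 1 + 0.32·t(Casual) + 0.2·t(Dormant) + 0.32·t(Reactivated)
t(Reactivated) = 1 + 0.28·t(Casual) + 0.16·t(Dormant) + 0.32·t(Reactivated)
Solving: t(Casual) = 4.7953, t(Dormant) = 5.0185, t(Reactivated) = 4.6259.
Expected months from Reactivated to Active: 4.6259.

4.6259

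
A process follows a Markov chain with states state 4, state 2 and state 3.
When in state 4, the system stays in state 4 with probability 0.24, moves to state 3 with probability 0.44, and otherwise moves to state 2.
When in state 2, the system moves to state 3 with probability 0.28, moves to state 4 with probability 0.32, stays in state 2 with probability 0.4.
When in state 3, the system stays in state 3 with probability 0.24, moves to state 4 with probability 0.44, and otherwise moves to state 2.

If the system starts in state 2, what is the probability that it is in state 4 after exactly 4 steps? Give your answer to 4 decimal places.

Propagate the distribution vector 4 steps from state 2.
After 0 steps: (0.0000, 1.0000, 0.0000)
After 1 step: (0.3200, 0.4000, 0.2800)
After 2 steps: (0.3280, 0.3520, 0.3200)
After 3 steps: (0.3322, 0.3482, 0.3197)
After 4 steps: (0.3318, 0.3479, 0.3204)
P(in state 4 after 4 steps) = 0.3318

0.3318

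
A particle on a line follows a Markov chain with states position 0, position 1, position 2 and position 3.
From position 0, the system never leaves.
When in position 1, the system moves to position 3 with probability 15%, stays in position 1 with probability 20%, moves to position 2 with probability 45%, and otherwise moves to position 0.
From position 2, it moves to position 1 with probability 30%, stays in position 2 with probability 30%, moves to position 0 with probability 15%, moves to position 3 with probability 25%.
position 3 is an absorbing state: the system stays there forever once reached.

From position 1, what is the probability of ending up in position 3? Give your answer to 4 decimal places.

0.5118

Let h(s) be the probability of absorption at position 3 starting from transient state s. Then h(position 3) = 1 and h(position 0) = 0. By first-step analysis:
h(position 1) = 0.2·0 + 0.2·h(position 1) + 0.45·h(position 2) + 0.15·1
h(position 2) = 0.15·0 + 0.3·h(position 1) + 0.3·h(position 2) + 0.25·1
Solving: h(position 1) = 0.5118, h(position 2) = 0.5765.
Starting from position 1, the probability is 0.5118.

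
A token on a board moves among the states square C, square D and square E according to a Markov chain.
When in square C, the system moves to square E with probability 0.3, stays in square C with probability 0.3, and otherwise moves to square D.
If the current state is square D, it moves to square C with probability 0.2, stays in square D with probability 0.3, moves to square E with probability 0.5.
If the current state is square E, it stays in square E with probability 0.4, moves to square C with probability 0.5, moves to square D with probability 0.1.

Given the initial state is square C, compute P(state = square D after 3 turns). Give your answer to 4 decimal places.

0.2500

Propagate the distribution vector 3 turns from square C.
After 0 turns: (1.0000, 0.0000, 0.0000)
After 1 turn: (0.3000, 0.4000, 0.3000)
After 2 turns: (0.3200, 0.2700, 0.4100)
After 3 turns: (0.3550, 0.2500, 0.3950)
P(in square D after 3 turns) = 0.2500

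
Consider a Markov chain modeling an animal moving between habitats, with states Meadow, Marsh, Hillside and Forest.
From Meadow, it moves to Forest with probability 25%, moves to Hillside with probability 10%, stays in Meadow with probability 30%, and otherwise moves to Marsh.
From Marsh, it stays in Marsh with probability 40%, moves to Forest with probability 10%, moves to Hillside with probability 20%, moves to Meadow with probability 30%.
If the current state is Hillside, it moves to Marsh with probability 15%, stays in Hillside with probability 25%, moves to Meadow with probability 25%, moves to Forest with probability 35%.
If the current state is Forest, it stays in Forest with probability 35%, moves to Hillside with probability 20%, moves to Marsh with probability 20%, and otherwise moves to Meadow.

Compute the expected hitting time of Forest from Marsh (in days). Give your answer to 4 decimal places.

5.3015

Let t(s) be the expected number of days to first reach Forest from state s, with t(Forest) = 0. Conditioning on the first day:
t(Meadow) = 1 + 0.3·t(Meadow) + 0.35·t(Marsh) + 0.1·t(Hillside)
t(Marsh) = 1 + 0.3·t(Meadow) + 0.4·t(Marsh) + 0.2·t(Hillside)
t(Hillside) = 1 + 0.25·t(Meadow) + 0.15·t(Marsh) + 0.25·t(Hillside)
Solving: t(Meadow) = 4.6424, t(Marsh) = 5.3015, t(Hillside) = 3.9411.
Expected days from Marsh to Forest: 5.3015.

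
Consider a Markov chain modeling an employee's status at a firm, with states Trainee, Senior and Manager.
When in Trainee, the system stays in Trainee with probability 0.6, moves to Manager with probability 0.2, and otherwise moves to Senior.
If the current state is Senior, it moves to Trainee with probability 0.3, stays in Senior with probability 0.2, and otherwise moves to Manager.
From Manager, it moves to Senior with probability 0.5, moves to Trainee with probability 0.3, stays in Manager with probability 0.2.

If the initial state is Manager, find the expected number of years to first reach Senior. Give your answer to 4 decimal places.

2.6923

Let t(s) be the expected number of years to first reach Senior from state s, with t(Senior) = 0. Conditioning on the first year:
t(Trainee) = 1 + 0.6·t(Trainee) + 0.2·t(Manager)
t(Manager) = 1 + 0.3·t(Trainee) + 0.2·t(Manager)
Solving: t(Trainee) = 3.8462, t(Manager) = 2.6923.
Expected years from Manager to Senior: 2.6923.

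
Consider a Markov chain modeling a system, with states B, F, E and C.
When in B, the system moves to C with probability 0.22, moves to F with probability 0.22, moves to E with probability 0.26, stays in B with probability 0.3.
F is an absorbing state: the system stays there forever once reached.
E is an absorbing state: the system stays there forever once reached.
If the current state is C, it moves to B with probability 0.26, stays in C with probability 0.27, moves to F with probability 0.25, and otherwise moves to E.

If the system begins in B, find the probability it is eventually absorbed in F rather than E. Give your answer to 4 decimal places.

0.4751

Let h(s) be the probability of absorption at F starting from transient state s. Then h(F) = 1 and h(E) = 0. By first-step analysis:
h(B) = 0.3·h(B) + 0.22·1 + 0.26·0 + 0.22·h(C)
h(C) = 0.26·h(B) + 0.25·1 + 0.22·0 + 0.27·h(C)
Solving: h(B) = 0.4751, h(C) = 0.5117.
Starting from B, the probability is 0.4751.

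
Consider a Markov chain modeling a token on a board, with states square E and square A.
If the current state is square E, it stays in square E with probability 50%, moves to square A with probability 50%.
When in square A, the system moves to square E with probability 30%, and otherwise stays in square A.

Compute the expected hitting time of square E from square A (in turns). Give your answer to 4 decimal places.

Let t(s) be the expected number of turns to first reach square E from state s, with t(square E) = 0. Conditioning on the first turn:
t(square A) = 1 + 0.7·t(square A)
Solving: t(square A) = 3.3333.
Expected turns from square A to square E: 3.3333.

3.3333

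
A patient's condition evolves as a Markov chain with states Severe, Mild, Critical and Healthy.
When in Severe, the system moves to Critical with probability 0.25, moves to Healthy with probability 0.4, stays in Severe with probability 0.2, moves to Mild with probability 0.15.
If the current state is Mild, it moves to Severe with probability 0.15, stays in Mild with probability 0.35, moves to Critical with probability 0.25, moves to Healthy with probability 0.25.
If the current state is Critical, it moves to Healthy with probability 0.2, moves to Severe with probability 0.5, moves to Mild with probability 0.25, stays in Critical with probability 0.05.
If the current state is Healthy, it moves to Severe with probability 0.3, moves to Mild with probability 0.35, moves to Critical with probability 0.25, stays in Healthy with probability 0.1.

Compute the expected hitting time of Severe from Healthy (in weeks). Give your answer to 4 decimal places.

Let t(s) be the expected number of weeks to first reach Severe from state s, with t(Severe) = 0. Conditioning on the first week:
t(Mild) = 1 + 0.35·t(Mild) + 0.25·t(Critical) + 0.25·t(Healthy)
t(Critical) = 1 + 0.25·t(Mild) + 0.05·t(Critical) + 0.2·t(Healthy)
t(Healthy) = 1 + 0.35·t(Mild) + 0.25·t(Critical) + 0.1·t(Healthy)
Solving: t(Mild) = 3.9344, t(Critical) = 2.8083, t(Healthy) = 3.4212.
Expected weeks from Healthy to Severe: 3.4212.

3.4212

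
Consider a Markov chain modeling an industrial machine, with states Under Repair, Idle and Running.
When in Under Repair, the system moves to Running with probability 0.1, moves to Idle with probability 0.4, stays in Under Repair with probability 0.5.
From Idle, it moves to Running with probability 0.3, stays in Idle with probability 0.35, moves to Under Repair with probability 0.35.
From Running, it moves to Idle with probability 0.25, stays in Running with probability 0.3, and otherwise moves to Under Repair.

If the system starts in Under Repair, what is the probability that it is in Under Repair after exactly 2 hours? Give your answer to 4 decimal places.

Sum over the intermediate state after 1 hour:
P = P(Under Repair→Under Repair)·P(Under Repair→Under Repair) + P(Under Repair→Idle)·P(Idle→Under Repair) + P(Under Repair→Running)·P(Running→Under Repair)
  = 0.5×0.5 + 0.4×0.35 + 0.1×0.45
  = 0.2500 + 0.1400 + 0.0450 = 0.4350

0.4350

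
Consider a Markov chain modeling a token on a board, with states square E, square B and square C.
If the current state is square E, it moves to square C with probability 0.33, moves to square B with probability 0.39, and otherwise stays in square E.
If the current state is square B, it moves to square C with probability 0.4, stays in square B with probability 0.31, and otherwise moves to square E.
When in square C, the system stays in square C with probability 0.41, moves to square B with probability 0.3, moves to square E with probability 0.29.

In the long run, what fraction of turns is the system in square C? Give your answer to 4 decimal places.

Let the stationary distribution be π with π = πP and π_1 + π_2 + π_3 = 1.
π_1 = 0.28·π_1 + 0.29·π_2 + 0.29·π_3
π_2 = 0.39·π_1 + 0.31·π_2 + 0.3·π_3
Solving with the normalization constraint gives π = (0.2871, 0.3291, 0.3837).
So the stationary probability of square C is 0.3837.

0.3837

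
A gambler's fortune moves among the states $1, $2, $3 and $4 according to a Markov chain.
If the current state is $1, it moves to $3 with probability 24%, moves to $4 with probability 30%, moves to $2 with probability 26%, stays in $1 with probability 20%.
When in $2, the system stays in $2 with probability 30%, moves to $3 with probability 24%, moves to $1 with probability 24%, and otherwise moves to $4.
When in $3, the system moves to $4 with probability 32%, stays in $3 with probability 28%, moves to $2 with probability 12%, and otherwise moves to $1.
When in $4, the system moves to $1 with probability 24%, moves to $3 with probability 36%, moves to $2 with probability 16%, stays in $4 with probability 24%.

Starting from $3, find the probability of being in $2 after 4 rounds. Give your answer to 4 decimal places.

0.2007

Propagate the distribution vector 4 rounds from $3.
After 0 rounds: (0.0000, 0.0000, 1.0000, 0.0000)
After 1 round: (0.2800, 0.1200, 0.2800, 0.3200)
After 2 rounds: (0.2400, 0.1936, 0.2896, 0.2768)
After 3 rounds: (0.2420, 0.1995, 0.2848, 0.2737)
After 4 rounds: (0.2417, 0.2007, 0.2842, 0.2733)
P(in $2 after 4 rounds) = 0.2007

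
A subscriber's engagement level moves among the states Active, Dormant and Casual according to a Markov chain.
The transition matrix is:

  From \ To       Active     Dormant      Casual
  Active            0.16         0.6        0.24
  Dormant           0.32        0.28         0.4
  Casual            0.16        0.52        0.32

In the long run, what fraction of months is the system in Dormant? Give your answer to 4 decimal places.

0.4342

Let the stationary distribution be π with π = πP and π_1 + π_2 + π_3 = 1.
π_1 = 0.16·π_1 + 0.32·π_2 + 0.16·π_3
π_2 = 0.6·π_1 + 0.28·π_2 + 0.52·π_3
Solving with the normalization constraint gives π = (0.2295, 0.4342, 0.3364).
So the stationary probability of Dormant is 0.4342.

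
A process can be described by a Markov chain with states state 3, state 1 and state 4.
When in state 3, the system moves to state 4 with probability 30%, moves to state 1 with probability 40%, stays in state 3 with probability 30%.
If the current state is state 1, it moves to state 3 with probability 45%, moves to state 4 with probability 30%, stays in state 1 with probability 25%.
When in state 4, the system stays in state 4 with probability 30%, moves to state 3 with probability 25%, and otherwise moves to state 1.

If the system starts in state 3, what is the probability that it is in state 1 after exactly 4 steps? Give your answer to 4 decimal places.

Propagate the distribution vector 4 steps from state 3.
After 0 steps: (1.0000, 0.0000, 0.0000)
After 1 step: (0.3000, 0.4000, 0.3000)
After 2 steps: (0.3450, 0.3550, 0.3000)
After 3 steps: (0.3383, 0.3618, 0.3000)
After 4 steps: (0.3393, 0.3607, 0.3000)
P(in state 1 after 4 steps) = 0.3607

0.3607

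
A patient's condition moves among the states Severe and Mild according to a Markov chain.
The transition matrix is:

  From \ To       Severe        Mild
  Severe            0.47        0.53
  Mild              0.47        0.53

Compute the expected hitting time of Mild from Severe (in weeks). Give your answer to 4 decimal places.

1.8868

Let t(s) be the expected number of weeks to first reach Mild from state s, with t(Mild) = 0. Conditioning on the first week:
t(Severe) = 1 + 0.47·t(Severe)
Solving: t(Severe) = 1.8868.
Expected weeks from Severe to Mild: 1.8868.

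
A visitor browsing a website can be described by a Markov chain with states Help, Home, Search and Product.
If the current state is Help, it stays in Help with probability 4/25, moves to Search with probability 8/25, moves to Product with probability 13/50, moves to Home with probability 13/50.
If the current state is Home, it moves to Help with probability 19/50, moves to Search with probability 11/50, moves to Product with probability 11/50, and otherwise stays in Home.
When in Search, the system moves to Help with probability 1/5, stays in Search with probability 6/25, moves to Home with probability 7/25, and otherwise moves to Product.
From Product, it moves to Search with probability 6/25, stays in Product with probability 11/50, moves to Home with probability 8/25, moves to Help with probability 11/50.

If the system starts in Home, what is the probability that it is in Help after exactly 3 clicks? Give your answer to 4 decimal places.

0.2435

Propagate the distribution vector 3 clicks from Home.
After 0 clicks: (0.0000, 1.0000, 0.0000, 0.0000)
After 1 click: (0.3800, 0.1800, 0.2200, 0.2200)
After 2 clicks: (0.2216, 0.2632, 0.2668, 0.2484)
After 3 clicks: (0.2435, 0.2592, 0.2525, 0.2449)
P(in Help after 3 clicks) = 0.2435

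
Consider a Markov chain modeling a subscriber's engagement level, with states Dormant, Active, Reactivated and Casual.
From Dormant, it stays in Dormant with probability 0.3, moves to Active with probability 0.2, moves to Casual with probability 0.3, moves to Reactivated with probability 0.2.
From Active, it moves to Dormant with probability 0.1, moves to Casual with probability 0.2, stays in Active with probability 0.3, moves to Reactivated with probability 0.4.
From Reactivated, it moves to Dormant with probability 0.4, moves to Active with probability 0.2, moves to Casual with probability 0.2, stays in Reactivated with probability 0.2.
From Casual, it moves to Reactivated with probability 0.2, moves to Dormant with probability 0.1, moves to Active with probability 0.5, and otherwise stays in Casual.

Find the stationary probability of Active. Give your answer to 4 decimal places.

0.2963

Let the stationary distribution be π with π = πP and π_1 + π_2 + π_3 + π_4 = 1.
π_1 = 0.3·π_1 + 0.1·π_2 + 0.4·π_3 + 0.1·π_4
π_2 = 0.2·π_1 + 0.3·π_2 + 0.2·π_3 + 0.5·π_4
π_3 = 0.2·π_1 + 0.4·π_2 + 0.2·π_3 + 0.2·π_4
Solving with the normalization constraint gives π = (0.2222, 0.2963, 0.2593, 0.2222).
So the stationary probability of Active is 0.2963.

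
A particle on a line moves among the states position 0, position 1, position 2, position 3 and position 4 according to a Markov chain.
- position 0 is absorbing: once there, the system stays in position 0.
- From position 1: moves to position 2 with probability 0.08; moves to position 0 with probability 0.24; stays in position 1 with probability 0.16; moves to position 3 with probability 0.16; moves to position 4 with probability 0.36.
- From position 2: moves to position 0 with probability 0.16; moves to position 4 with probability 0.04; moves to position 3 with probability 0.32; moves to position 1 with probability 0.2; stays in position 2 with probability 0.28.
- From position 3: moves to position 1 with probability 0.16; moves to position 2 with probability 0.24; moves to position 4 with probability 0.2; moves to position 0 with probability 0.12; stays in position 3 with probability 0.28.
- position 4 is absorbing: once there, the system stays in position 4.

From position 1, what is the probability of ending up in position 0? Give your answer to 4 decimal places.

Let h(s) be the probability of absorption at position 0 starting from transient state s. Then h(position 0) = 1 and h(position 4) = 0. By first-step analysis:
h(position 1) = 0.24·1 + 0.16·h(position 1) + 0.08·h(position 2) + 0.16·h(position 3) + 0.36·0
h(position 2) = 0.16·1 + 0.2·h(position 1) + 0.28·h(position 2) + 0.32·h(position 3) + 0.04·0
h(position 3) = 0.12·1 + 0.16·h(position 1) + 0.24·h(position 2) + 0.28·h(position 3) + 0.2·0
Solving: h(position 1) = 0.4199, h(position 2) = 0.5334, h(position 3) = 0.4378.
Starting from position 1, the probability is 0.4199.

0.4199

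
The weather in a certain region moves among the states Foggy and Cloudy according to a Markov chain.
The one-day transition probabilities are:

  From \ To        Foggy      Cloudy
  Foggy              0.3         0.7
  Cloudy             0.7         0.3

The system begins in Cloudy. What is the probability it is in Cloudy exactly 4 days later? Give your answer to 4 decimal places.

0.5128

Propagate the distribution vector 4 days from Cloudy.
After 0 days: (0.0000, 1.0000)
After 1 day: (0.7000, 0.3000)
After 2 days: (0.4200, 0.5800)
After 3 days: (0.5320, 0.4680)
After 4 days: (0.4872, 0.5128)
P(in Cloudy after 4 days) = 0.5128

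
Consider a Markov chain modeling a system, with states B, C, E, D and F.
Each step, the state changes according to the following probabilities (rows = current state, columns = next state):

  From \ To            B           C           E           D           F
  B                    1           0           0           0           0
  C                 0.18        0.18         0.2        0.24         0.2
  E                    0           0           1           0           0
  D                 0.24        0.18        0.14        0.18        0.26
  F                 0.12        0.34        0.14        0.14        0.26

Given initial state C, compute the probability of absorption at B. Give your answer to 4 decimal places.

0.5065

Let h(s) be the probability of absorption at B starting from transient state s. Then h(B) = 1 and h(E) = 0. By first-step analysis:
h(C) = 0.18·1 + 0.18·h(C) + 0.2·0 + 0.24·h(D) + 0.2·h(F)
h(D) = 0.24·1 + 0.18·h(C) + 0.14·0 + 0.18·h(D) + 0.26·h(F)
h(F) = 0.12·1 + 0.34·h(C) + 0.14·0 + 0.14·h(D) + 0.26·h(F)
Solving: h(C) = 0.5065, h(D) = 0.5628, h(F) = 0.5014.
Starting from C, the probability is 0.5065.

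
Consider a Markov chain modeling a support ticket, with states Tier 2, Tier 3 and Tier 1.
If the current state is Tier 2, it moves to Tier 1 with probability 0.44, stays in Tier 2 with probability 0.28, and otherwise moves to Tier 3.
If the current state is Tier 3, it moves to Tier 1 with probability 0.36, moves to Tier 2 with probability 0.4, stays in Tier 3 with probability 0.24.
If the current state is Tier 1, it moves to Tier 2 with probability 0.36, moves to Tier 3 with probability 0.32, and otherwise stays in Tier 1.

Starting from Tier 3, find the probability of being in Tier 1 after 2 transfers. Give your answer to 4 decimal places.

Sum over the intermediate state after 1 transfer:
P = P(Tier 3→Tier 2)·P(Tier 2→Tier 1) + P(Tier 3→Tier 3)·P(Tier 3→Tier 1) + P(Tier 3→Tier 1)·P(Tier 1→Tier 1)
  = 0.4×0.44 + 0.24×0.36 + 0.36×0.32
  = 0.1760 + 0.0864 + 0.1152 = 0.3776

0.3776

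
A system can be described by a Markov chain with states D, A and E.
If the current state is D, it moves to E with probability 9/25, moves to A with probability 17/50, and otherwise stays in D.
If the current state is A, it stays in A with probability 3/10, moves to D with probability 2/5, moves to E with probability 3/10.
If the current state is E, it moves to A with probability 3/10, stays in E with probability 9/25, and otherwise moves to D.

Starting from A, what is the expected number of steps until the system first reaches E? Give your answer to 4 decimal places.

3.1073

Let t(s) be the expected number of steps to first reach E from state s, with t(E) = 0. Conditioning on the first step:
t(D) = 1 + 0.3·t(D) + 0.34·t(A)
t(A) = 1 + 0.4·t(D) + 0.3·t(A)
Solving: t(D) = 2.9379, t(A) = 3.1073.
Expected steps from A to E: 3.1073.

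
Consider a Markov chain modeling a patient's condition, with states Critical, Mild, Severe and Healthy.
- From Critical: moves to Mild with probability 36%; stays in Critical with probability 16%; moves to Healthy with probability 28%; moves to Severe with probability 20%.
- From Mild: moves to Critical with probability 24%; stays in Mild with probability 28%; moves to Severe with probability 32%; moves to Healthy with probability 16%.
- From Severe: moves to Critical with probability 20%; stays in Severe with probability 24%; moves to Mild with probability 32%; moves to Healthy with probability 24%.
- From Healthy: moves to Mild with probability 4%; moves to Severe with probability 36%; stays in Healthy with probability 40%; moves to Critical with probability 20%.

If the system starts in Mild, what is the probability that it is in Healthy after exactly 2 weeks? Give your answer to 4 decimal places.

Propagate the distribution vector 2 weeks from Mild.
After 0 weeks: (0.0000, 1.0000, 0.0000, 0.0000)
After 1 week: (0.2400, 0.2800, 0.3200, 0.1600)
After 2 weeks: (0.2016, 0.2736, 0.2720, 0.2528)
P(in Healthy after 2 weeks) = 0.2528

0.2528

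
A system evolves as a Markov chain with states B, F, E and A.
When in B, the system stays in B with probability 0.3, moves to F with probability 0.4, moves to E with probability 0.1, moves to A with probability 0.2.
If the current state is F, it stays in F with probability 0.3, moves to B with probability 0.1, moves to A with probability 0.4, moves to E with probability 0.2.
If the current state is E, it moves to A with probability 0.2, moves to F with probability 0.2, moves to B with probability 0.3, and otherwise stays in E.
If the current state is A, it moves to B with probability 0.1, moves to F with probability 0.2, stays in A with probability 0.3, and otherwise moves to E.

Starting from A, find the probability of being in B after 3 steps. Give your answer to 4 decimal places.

0.1980

Propagate the distribution vector 3 steps from A.
After 0 steps: (0.0000, 0.0000, 0.0000, 1.0000)
After 1 step: (0.1000, 0.2000, 0.4000, 0.3000)
After 2 steps: (0.2000, 0.2400, 0.2900, 0.2700)
After 3 steps: (0.1980, 0.2640, 0.2630, 0.2750)
P(in B after 3 steps) = 0.1980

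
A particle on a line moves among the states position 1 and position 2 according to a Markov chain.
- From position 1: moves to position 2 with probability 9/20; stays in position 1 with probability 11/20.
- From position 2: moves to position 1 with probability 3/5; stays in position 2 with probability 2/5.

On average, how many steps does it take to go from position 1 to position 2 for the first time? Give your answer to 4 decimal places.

2.2222

Let t(s) be the expected number of steps to first reach position 2 from state s, with t(position 2) = 0. Conditioning on the first step:
t(position 1) = 1 + 0.55·t(position 1)
Solving: t(position 1) = 2.2222.
Expected steps from position 1 to position 2: 2.2222.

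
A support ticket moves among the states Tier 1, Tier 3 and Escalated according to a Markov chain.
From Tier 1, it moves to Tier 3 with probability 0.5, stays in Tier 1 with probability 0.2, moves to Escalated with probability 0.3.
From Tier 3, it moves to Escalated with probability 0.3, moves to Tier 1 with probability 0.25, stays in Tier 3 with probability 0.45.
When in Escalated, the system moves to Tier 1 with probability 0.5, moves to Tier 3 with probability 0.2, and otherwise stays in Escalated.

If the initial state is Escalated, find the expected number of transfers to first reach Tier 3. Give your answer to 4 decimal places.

3.1707

Let t(s) be the expected number of transfers to first reach Tier 3 from state s, with t(Tier 3) = 0. Conditioning on the first transfer:
t(Tier 1) = 1 + 0.2·t(Tier 1) + 0.3·t(Escalated)
t(Escalated) = 1 + 0.5·t(Tier 1) + 0.3·t(Escalated)
Solving: t(Tier 1) = 2.4390, t(Escalated) = 3.1707.
Expected transfers from Escalated to Tier 3: 3.1707.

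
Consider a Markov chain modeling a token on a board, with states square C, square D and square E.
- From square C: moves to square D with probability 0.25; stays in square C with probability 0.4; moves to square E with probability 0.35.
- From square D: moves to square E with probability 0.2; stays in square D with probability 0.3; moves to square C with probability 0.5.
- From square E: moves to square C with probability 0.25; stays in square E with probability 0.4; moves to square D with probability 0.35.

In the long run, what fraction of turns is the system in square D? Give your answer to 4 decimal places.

Let the stationary distribution be π with π = πP and π_1 + π_2 + π_3 = 1.
π_1 = 0.4·π_1 + 0.5·π_2 + 0.25·π_3
π_2 = 0.25·π_1 + 0.3·π_2 + 0.35·π_3
Solving with the normalization constraint gives π = (0.3815, 0.2970, 0.3215).
So the stationary probability of square D is 0.2970.

0.2970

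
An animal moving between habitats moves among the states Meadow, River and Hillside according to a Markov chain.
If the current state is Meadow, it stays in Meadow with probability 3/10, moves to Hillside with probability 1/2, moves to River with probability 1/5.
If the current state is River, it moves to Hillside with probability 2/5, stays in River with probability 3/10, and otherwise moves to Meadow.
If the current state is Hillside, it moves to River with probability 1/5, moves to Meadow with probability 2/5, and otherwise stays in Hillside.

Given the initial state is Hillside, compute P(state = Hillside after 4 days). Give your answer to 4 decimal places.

0.4344

Propagate the distribution vector 4 days from Hillside.
After 0 days: (0.0000, 0.0000, 1.0000)
After 1 day: (0.4000, 0.2000, 0.4000)
After 2 days: (0.3400, 0.2200, 0.4400)
After 3 days: (0.3440, 0.2220, 0.4340)
After 4 days: (0.3434, 0.2222, 0.4344)
P(in Hillside after 4 days) = 0.4344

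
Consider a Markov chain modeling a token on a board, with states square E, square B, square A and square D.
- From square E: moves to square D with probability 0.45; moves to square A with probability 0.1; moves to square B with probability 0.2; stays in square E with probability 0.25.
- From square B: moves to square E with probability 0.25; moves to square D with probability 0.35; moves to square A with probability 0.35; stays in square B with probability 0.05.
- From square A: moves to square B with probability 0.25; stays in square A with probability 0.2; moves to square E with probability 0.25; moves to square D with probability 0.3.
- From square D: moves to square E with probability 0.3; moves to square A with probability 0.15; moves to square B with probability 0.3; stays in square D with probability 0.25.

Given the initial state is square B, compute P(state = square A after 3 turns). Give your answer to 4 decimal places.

0.1939

Propagate the distribution vector 3 turns from square B.
After 0 turns: (0.0000, 1.0000, 0.0000, 0.0000)
After 1 turn: (0.2500, 0.0500, 0.3500, 0.3500)
After 2 turns: (0.2675, 0.2450, 0.1650, 0.3225)
After 3 turns: (0.2661, 0.2038, 0.1939, 0.3363)
P(in square A after 3 turns) = 0.1939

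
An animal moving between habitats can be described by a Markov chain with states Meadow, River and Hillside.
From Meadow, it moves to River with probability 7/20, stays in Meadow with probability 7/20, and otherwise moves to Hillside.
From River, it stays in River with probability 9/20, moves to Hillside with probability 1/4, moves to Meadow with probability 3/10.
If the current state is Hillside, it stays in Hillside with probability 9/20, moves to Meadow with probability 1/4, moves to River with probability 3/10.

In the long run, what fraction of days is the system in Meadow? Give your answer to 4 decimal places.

0.2984

Let the stationary distribution be π with π = πP and π_1 + π_2 + π_3 = 1.
π_1 = 0.35·π_1 + 0.3·π_2 + 0.25·π_3
π_2 = 0.35·π_1 + 0.45·π_2 + 0.3·π_3
Solving with the normalization constraint gives π = (0.2984, 0.3705, 0.3311).
So the stationary probability of Meadow is 0.2984.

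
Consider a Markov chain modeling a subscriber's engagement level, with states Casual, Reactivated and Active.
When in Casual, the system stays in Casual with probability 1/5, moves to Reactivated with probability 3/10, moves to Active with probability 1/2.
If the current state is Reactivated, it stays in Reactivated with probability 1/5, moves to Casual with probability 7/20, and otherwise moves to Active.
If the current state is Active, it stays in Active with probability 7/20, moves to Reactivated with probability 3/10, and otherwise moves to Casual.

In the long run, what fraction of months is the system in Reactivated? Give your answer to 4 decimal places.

Let the stationary distribution be π with π = πP and π_1 + π_2 + π_3 = 1.
π_1 = 0.2·π_1 + 0.35·π_2 + 0.35·π_3
π_2 = 0.3·π_1 + 0.2·π_2 + 0.3·π_3
Solving with the normalization constraint gives π = (0.3043, 0.2727, 0.4229).
So the stationary probability of Reactivated is 0.2727.

0.2727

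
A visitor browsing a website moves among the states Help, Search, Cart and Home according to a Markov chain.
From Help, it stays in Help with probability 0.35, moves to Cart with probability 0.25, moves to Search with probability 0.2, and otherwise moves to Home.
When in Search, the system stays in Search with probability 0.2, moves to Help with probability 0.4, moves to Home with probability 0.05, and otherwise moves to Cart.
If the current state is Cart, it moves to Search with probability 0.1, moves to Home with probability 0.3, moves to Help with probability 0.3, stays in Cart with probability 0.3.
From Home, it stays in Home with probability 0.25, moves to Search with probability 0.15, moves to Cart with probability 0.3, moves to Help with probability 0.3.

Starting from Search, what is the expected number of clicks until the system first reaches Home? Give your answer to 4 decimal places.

Let t(s) be the expected number of clicks to first reach Home from state s, with t(Home) = 0. Conditioning on the first click:
t(Help) = 1 + 0.35·t(Help) + 0.2·t(Search) + 0.25·t(Cart)
t(Search) = 1 + 0.4·t(Help) + 0.2·t(Search) + 0.35·t(Cart)
t(Cart) = 1 + 0.3·t(Help) + 0.1·t(Search) + 0.3·t(Cart)
Solving: t(Help) = 4.9421, t(Search) = 5.6242, t(Cart) = 4.3501.
Expected clicks from Search to Home: 5.6242.

5.6242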